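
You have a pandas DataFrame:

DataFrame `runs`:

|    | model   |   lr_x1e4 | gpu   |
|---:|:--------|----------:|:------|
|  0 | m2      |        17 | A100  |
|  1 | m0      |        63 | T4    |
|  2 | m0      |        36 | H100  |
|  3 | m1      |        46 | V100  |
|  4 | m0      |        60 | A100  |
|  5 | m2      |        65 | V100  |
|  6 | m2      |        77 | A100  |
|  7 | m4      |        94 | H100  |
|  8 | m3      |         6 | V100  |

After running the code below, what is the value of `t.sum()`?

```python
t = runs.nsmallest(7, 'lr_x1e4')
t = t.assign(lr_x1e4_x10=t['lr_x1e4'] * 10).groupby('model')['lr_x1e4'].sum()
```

293

take 7 rows with smallest lr_x1e4:
  model  lr_x1e4   gpu
8    m3        6  V100
0    m2       17  A100
2    m0       36  H100
3    m1       46  V100
4    m0       60  A100
1    m0       63    T4
5    m2       65  V100
add column lr_x1e4_x10 = t['lr_x1e4'] * 10:
  model  lr_x1e4   gpu  lr_x1e4_x10
8    m3        6  V100           60
0    m2       17  A100          170
2    m0       36  H100          360
3    m1       46  V100          460
4    m0       60  A100          600
1    m0       63    T4          630
5    m2       65  V100          650
group by model, sum of lr_x1e4:
model
m0    159
m1     46
m2     82
m3      6
Name: lr_x1e4, dtype: int64
Reading off the sum of the resulting series, we get 293.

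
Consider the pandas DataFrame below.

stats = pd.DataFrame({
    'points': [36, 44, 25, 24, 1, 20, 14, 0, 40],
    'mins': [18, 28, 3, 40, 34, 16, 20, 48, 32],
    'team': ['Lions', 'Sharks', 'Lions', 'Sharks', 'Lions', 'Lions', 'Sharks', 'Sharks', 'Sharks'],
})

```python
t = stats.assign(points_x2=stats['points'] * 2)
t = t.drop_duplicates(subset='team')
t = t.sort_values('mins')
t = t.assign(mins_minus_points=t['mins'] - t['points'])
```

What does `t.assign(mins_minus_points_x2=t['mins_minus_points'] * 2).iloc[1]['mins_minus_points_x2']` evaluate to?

add column points_x2 = stats['points'] * 2:
   points  mins    team  points_x2
0      36    18   Lions         72
1      44    28  Sharks         88
2      25     3   Lions         50
3      24    40  Sharks         48
4       1    34   Lions          2
5      20    16   Lions         40
6      14    20  Sharks         28
7       0    48  Sharks          0
8      40    32  Sharks         80
drop duplicate team (keep=first):
   points  mins    team  points_x2
0      36    18   Lions         72
1      44    28  Sharks         88
sort by mins:
   points  mins    team  points_x2
0      36    18   Lions         72
1      44    28  Sharks         88
add column mins_minus_points = t['mins'] - t['points']:
   points  mins    team  points_x2  mins_minus_points
0      36    18   Lions         72                -18
1      44    28  Sharks         88                -16
add column mins_minus_points_x2 = t['mins_minus_points'] * 2:
   points  mins    team  points_x2  mins_minus_points  mins_minus_points_x2
0      36    18   Lions         72                -18                   -36
1      44    28  Sharks         88                -16                   -32

-32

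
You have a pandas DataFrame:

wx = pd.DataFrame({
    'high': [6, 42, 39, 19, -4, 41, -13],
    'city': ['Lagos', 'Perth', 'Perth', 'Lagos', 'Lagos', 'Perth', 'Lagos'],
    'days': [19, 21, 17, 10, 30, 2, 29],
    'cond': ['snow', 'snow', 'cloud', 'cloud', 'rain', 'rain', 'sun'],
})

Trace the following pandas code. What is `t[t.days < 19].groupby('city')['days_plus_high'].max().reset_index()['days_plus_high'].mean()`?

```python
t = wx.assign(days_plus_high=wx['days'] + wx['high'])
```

42.5

add column days_plus_high = wx['days'] + wx['high']:
   high   city  days   cond  days_plus_high
0     6  Lagos    19   snow              25
1    42  Perth    21   snow              63
2    39  Perth    17  cloud              56
3    19  Lagos    10  cloud              29
4    -4  Lagos    30   rain              26
5    41  Perth     2   rain              43
6   -13  Lagos    29    sun              16
filter rows where days < 19:
   high   city  days   cond  days_plus_high
2    39  Perth    17  cloud              56
3    19  Lagos    10  cloud              29
5    41  Perth     2   rain              43
group by city, max of days_plus_high:
city
Lagos    29
Perth    56
Name: days_plus_high, dtype: int64
reset_index():
    city  days_plus_high
0  Lagos              29
1  Perth              56
Reading off the mean of column 'days_plus_high', we get 42.5.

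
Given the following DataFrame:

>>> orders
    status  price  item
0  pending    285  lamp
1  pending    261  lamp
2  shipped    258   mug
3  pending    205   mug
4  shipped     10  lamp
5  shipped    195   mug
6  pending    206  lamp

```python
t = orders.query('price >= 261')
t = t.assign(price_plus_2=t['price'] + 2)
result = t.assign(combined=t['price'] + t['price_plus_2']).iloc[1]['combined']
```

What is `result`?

filter rows where price >= 261:
    status  price  item
0  pending    285  lamp
1  pending    261  lamp
add column price_plus_2 = t['price'] + 2:
    status  price  item  price_plus_2
0  pending    285  lamp           287
1  pending    261  lamp           263
add column combined = t['price'] + t['price_plus_2']:
    status  price  item  price_plus_2  combined
0  pending    285  lamp           287       572
1  pending    261  lamp           263       524
Taking the value at position 1, column 'combined' gives 524.

524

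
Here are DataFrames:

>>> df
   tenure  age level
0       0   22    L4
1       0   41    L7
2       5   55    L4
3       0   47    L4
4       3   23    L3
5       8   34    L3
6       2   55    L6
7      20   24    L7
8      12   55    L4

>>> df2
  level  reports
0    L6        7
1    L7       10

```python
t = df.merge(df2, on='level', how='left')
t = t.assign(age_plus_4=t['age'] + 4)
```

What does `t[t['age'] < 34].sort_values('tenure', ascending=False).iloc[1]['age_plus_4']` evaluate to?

merge on 'level' (how='left') → 9 rows:
   tenure  age level  reports
0       0   22    L4      NaN
1       0   41    L7     10.0
2       5   55    L4      NaN
3       0   47    L4      NaN
4       3   23    L3      NaN
5       8   34    L3      NaN
6       2   55    L6      7.0
7      20   24    L7     10.0
8      12   55    L4      NaN
add column age_plus_4 = t['age'] + 4:
   tenure  age level  reports  age_plus_4
0       0   22    L4      NaN          26
1       0   41    L7     10.0          45
2       5   55    L4      NaN          59
3       0   47    L4      NaN          51
4       3   23    L3      NaN          27
5       8   34    L3      NaN          38
6       2   55    L6      7.0          59
7      20   24    L7     10.0          28
8      12   55    L4      NaN          59
filter rows where age < 34:
   tenure  age level  reports  age_plus_4
0       0   22    L4      NaN          26
4       3   23    L3      NaN          27
7      20   24    L7     10.0          28
sort by tenure descending:
   tenure  age level  reports  age_plus_4
7      20   24    L7     10.0          28
4       3   23    L3      NaN          27
0       0   22    L4      NaN          26

27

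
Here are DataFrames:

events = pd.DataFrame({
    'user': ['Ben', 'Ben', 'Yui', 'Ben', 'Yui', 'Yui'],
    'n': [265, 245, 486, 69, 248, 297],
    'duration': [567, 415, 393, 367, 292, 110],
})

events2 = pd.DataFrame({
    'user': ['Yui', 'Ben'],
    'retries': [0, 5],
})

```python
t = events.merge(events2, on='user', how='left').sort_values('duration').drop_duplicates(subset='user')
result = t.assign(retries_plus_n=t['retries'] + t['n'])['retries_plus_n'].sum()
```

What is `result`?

merge on 'user' (how='left') → 6 rows:
  user    n  duration  retries
0  Ben  265       567        5
1  Ben  245       415        5
2  Yui  486       393        0
3  Ben   69       367        5
4  Yui  248       292        0
5  Yui  297       110        0
sort by duration:
  user    n  duration  retries
5  Yui  297       110        0
4  Yui  248       292        0
3  Ben   69       367        5
2  Yui  486       393        0
1  Ben  245       415        5
0  Ben  265       567        5
drop duplicate user (keep=first):
  user    n  duration  retries
5  Yui  297       110        0
3  Ben   69       367        5
add column retries_plus_n = t['retries'] + t['n']:
  user    n  duration  retries  retries_plus_n
5  Yui  297       110        0             297
3  Ben   69       367        5              74
Then the sum of column 'retries_plus_n': 371

371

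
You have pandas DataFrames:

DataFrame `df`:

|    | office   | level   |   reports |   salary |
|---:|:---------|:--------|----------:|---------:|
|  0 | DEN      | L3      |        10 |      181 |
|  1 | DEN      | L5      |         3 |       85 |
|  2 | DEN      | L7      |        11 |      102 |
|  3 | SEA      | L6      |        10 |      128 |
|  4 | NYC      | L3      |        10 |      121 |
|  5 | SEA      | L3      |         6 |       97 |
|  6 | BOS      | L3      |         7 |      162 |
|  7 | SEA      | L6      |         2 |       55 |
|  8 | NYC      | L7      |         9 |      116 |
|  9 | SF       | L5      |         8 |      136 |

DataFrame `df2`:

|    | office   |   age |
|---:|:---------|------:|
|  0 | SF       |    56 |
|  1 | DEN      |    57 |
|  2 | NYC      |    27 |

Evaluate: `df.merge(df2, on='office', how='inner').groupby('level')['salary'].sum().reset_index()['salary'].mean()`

merge on 'office' (how='inner') → 6 rows:
  office level  reports  salary  age
0    DEN    L3       10     181   57
1    DEN    L5        3      85   57
2    DEN    L7       11     102   57
3    NYC    L3       10     121   27
4    NYC    L7        9     116   27
5     SF    L5        8     136   56
group by level, sum of salary:
level
L3    302
L5    221
L7    218
Name: salary, dtype: int64
reset_index():
  level  salary
0    L3     302
1    L5     221
2    L7     218

247.0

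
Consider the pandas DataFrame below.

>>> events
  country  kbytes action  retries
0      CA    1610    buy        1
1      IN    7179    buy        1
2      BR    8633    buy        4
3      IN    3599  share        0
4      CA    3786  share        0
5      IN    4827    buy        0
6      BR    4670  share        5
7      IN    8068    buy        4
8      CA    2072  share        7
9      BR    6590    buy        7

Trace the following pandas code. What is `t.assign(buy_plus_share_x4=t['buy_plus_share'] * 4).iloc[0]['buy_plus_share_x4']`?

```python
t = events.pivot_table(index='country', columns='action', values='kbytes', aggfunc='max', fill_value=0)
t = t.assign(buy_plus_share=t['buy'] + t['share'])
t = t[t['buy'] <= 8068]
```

pivot: rows=country, cols=action, max(kbytes):
action    buy  share
country             
BR       8633   4670
CA       1610   3786
IN       8068   3599
add column buy_plus_share = t['buy'] + t['share']:
action    buy  share  buy_plus_share
country                             
BR       8633   4670           13303
CA       1610   3786            5396
IN       8068   3599           11667
filter rows where buy <= 8068:
action    buy  share  buy_plus_share
country                             
CA       1610   3786            5396
IN       8068   3599           11667
add column buy_plus_share_x4 = t['buy_plus_share'] * 4:
action    buy  share  buy_plus_share  buy_plus_share_x4
country                                                
CA       1610   3786            5396              21584
IN       8068   3599           11667              46668

21584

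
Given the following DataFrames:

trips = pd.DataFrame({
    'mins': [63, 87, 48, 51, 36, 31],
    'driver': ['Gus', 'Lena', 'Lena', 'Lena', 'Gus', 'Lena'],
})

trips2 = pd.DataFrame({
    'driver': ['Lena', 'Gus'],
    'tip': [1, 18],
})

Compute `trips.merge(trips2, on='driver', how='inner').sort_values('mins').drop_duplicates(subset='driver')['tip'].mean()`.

9.5

merge on 'driver' (how='inner') → 6 rows:
   mins driver  tip
0    63    Gus   18
1    87   Lena    1
2    48   Lena    1
3    51   Lena    1
4    36    Gus   18
5    31   Lena    1
sort by mins:
   mins driver  tip
5    31   Lena    1
4    36    Gus   18
2    48   Lena    1
3    51   Lena    1
0    63    Gus   18
1    87   Lena    1
drop duplicate driver (keep=first):
   mins driver  tip
5    31   Lena    1
4    36    Gus   18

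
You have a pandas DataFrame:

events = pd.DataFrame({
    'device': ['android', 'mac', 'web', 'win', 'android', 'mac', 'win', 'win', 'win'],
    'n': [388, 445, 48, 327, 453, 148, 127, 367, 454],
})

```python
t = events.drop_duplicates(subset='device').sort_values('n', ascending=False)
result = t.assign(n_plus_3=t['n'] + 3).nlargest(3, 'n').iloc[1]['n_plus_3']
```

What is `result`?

drop duplicate device (keep=first):
    device    n
0  android  388
1      mac  445
2      web   48
3      win  327
sort by n descending:
    device    n
1      mac  445
0  android  388
3      win  327
2      web   48
add column n_plus_3 = t['n'] + 3:
    device    n  n_plus_3
1      mac  445       448
0  android  388       391
3      win  327       330
2      web   48        51
take 3 rows with largest n:
    device    n  n_plus_3
1      mac  445       448
0  android  388       391
3      win  327       330
Reading off the value at position 1, column 'n_plus_3', we get 391.

391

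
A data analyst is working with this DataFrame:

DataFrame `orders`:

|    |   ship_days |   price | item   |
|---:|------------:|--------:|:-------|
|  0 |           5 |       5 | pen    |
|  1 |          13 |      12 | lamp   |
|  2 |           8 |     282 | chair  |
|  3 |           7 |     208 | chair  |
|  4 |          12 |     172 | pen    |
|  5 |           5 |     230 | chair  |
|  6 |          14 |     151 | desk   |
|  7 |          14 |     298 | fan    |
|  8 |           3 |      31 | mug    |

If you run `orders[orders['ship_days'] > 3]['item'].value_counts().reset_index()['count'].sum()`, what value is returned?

filter rows where ship_days > 3:
   ship_days  price   item
0          5      5    pen
1         13     12   lamp
2          8    282  chair
3          7    208  chair
4         12    172    pen
5          5    230  chair
6         14    151   desk
7         14    298    fan
value_counts of item:
item
chair    3
pen      2
lamp     1
desk     1
fan      1
Name: count, dtype: int64
reset_index():
    item  count
0  chair      3
1    pen      2
2   lamp      1
3   desk      1
4    fan      1
Then the sum of column 'count': 8

8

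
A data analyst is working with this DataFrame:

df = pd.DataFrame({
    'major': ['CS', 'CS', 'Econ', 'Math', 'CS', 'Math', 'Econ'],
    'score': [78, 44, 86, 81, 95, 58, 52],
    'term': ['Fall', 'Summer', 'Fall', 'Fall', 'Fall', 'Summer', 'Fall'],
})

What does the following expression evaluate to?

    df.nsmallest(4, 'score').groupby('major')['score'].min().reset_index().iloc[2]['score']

take 4 rows with smallest score:
  major  score    term
1    CS     44  Summer
6  Econ     52    Fall
5  Math     58  Summer
0    CS     78    Fall
group by major, min of score:
major
CS      44
Econ    52
Math    58
Name: score, dtype: int64
reset_index():
  major  score
0    CS     44
1  Econ     52
2  Math     58
So iloc[2]['score'] = 58.

58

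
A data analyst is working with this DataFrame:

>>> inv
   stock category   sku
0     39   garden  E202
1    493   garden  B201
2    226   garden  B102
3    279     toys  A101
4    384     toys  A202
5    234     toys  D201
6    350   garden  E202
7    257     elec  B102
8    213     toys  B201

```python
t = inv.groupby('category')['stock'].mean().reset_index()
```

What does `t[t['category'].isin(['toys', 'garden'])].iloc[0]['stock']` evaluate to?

group by category, mean of stock:
category
elec      257.0
garden    277.0
toys      277.5
Name: stock, dtype: float64
reset_index():
  category  stock
0     elec  257.0
1   garden  277.0
2     toys  277.5
filter rows where category in ['toys', 'garden']:
  category  stock
1   garden  277.0
2     toys  277.5
Finally, value at position 0, column 'stock' = 277.0.

277.0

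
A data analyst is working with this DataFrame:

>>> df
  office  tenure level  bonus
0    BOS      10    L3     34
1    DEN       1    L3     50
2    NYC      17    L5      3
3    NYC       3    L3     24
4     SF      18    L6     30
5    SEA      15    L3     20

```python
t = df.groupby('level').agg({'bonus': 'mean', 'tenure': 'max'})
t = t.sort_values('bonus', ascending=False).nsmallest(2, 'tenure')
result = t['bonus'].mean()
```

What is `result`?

group by level: mean(bonus), max(tenure):
       bonus  tenure
level               
L3      32.0      15
L5       3.0      17
L6      30.0      18
sort by bonus descending:
       bonus  tenure
level               
L3      32.0      15
L6      30.0      18
L5       3.0      17
take 2 rows with smallest tenure:
       bonus  tenure
level               
L3      32.0      15
L5       3.0      17
Taking the mean of column 'bonus' gives 17.5.

17.5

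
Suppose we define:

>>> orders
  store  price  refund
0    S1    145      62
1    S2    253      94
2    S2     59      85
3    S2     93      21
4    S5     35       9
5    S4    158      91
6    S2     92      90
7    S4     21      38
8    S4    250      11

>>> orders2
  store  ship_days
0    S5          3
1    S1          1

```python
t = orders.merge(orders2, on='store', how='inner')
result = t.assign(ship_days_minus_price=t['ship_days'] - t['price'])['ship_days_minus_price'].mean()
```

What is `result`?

merge on 'store' (how='inner') → 2 rows:
  store  price  refund  ship_days
0    S1    145      62          1
1    S5     35       9          3
add column ship_days_minus_price = t['ship_days'] - t['price']:
  store  price  refund  ship_days  ship_days_minus_price
0    S1    145      62          1                   -144
1    S5     35       9          3                    -32
Finally, mean of column 'ship_days_minus_price' = -88.0.

-88.0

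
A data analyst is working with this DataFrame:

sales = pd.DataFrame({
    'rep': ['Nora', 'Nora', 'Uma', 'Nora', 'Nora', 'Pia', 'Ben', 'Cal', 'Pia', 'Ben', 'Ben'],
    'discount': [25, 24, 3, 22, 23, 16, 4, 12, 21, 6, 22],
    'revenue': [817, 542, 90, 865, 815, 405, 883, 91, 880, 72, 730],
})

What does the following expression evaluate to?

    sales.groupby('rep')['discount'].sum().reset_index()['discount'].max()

group by rep, sum of discount:
rep
Ben     32
Cal     12
Nora    94
Pia     37
Uma      3
Name: discount, dtype: int64
reset_index():
    rep  discount
0   Ben        32
1   Cal        12
2  Nora        94
3   Pia        37
4   Uma         3
Then the max of column 'discount': 94

94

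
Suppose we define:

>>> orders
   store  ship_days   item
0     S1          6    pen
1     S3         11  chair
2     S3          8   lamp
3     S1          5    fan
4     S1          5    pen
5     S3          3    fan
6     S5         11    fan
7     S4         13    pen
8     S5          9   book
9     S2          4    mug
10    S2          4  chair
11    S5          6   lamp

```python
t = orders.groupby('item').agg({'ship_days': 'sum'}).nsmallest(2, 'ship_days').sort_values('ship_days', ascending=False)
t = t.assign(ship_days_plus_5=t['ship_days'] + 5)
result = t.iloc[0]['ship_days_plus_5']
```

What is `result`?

group by item, sum of ship_days:
       ship_days
item            
book           9
chair         15
fan           19
lamp          14
mug            4
pen           24
take 2 rows with smallest ship_days:
      ship_days
item           
mug           4
book          9
sort by ship_days descending:
      ship_days
item           
book          9
mug           4
add column ship_days_plus_5 = t['ship_days'] + 5:
      ship_days  ship_days_plus_5
item                             
book          9                14
mug           4                 9
So iloc[0]['ship_days_plus_5'] = 14.

14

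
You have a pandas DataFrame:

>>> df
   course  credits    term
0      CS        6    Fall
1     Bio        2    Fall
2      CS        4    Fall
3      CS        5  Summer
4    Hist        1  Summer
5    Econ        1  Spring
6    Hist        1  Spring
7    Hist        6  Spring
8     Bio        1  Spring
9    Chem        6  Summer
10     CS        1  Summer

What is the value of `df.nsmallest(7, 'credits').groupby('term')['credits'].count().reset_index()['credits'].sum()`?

7

take 7 rows with smallest credits:
   course  credits    term
4    Hist        1  Summer
5    Econ        1  Spring
6    Hist        1  Spring
8     Bio        1  Spring
10     CS        1  Summer
1     Bio        2    Fall
2      CS        4    Fall
group by term, count of credits:
term
Fall      2
Spring    3
Summer    2
Name: credits, dtype: int64
reset_index():
     term  credits
0    Fall        2
1  Spring        3
2  Summer        2
The sum of column 'credits' is 7.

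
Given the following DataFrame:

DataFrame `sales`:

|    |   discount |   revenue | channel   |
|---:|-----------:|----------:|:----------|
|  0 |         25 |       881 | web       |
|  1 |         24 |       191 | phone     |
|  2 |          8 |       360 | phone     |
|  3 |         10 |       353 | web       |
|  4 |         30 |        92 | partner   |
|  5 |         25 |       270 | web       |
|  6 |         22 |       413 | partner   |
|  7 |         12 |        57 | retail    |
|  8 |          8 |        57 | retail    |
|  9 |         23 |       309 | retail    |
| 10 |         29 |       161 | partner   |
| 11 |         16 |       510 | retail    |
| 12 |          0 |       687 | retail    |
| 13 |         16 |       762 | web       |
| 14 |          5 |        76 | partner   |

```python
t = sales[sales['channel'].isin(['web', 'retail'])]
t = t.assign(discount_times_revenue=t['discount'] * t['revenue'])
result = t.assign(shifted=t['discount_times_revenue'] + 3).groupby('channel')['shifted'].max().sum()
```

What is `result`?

filter rows where channel in ['web', 'retail']:
    discount  revenue channel
0         25      881     web
3         10      353     web
5         25      270     web
7         12       57  retail
8          8       57  retail
9         23      309  retail
11        16      510  retail
12         0      687  retail
13        16      762     web
add column discount_times_revenue = t['discount'] * t['revenue']:
    discount  revenue channel  discount_times_revenue
0         25      881     web                   22025
3         10      353     web                    3530
5         25      270     web                    6750
7         12       57  retail                     684
8          8       57  retail                     456
9         23      309  retail                    7107
11        16      510  retail                    8160
12         0      687  retail                       0
13        16      762     web                   12192
add column shifted = t['discount_times_revenue'] + 3:
    discount  revenue channel  discount_times_revenue  shifted
0         25      881     web                   22025    22028
3         10      353     web                    3530     3533
5         25      270     web                    6750     6753
7         12       57  retail                     684      687
8          8       57  retail                     456      459
9         23      309  retail                    7107     7110
11        16      510  retail                    8160     8163
12         0      687  retail                       0        3
13        16      762     web                   12192    12195
group by channel, max of shifted:
channel
retail     8163
web       22028
Name: shifted, dtype: int64
Hence 30191.

30191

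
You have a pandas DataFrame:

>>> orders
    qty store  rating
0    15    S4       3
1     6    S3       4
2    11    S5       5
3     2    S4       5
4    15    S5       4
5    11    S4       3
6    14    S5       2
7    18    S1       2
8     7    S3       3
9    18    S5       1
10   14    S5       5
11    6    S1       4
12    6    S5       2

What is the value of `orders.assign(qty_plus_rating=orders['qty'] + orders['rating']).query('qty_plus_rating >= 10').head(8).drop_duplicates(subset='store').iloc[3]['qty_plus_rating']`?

add column qty_plus_rating = orders['qty'] + orders['rating']:
    qty store  rating  qty_plus_rating
0    15    S4       3               18
1     6    S3       4               10
2    11    S5       5               16
3     2    S4       5                7
4    15    S5       4               19
5    11    S4       3               14
6    14    S5       2               16
7    18    S1       2               20
8     7    S3       3               10
9    18    S5       1               19
10   14    S5       5               19
11    6    S1       4               10
12    6    S5       2                8
filter rows where qty_plus_rating >= 10:
    qty store  rating  qty_plus_rating
0    15    S4       3               18
1     6    S3       4               10
2    11    S5       5               16
4    15    S5       4               19
5    11    S4       3               14
6    14    S5       2               16
7    18    S1       2               20
8     7    S3       3               10
9    18    S5       1               19
10   14    S5       5               19
11    6    S1       4               10
take first 8 rows:
   qty store  rating  qty_plus_rating
0   15    S4       3               18
1    6    S3       4               10
2   11    S5       5               16
4   15    S5       4               19
5   11    S4       3               14
6   14    S5       2               16
7   18    S1       2               20
8    7    S3       3               10
drop duplicate store (keep=first):
   qty store  rating  qty_plus_rating
0   15    S4       3               18
1    6    S3       4               10
2   11    S5       5               16
7   18    S1       2               20

20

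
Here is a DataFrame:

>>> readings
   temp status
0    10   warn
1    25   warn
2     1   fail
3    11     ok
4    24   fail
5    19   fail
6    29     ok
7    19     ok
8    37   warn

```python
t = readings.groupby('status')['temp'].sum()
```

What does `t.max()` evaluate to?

72

group by status, sum of temp:
status
fail    44
ok      59
warn    72
Name: temp, dtype: int64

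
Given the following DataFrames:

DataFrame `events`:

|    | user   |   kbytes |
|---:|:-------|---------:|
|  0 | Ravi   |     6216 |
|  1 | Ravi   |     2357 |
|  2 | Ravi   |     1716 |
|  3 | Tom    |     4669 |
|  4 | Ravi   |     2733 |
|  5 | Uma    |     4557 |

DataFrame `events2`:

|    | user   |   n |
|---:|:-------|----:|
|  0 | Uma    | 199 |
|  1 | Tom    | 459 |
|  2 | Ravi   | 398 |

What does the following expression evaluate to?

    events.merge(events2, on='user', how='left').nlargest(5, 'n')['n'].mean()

merge on 'user' (how='left') → 6 rows:
   user  kbytes    n
0  Ravi    6216  398
1  Ravi    2357  398
2  Ravi    1716  398
3   Tom    4669  459
4  Ravi    2733  398
5   Uma    4557  199
take 5 rows with largest n:
   user  kbytes    n
3   Tom    4669  459
0  Ravi    6216  398
1  Ravi    2357  398
2  Ravi    1716  398
4  Ravi    2733  398
Hence 410.2.

410.2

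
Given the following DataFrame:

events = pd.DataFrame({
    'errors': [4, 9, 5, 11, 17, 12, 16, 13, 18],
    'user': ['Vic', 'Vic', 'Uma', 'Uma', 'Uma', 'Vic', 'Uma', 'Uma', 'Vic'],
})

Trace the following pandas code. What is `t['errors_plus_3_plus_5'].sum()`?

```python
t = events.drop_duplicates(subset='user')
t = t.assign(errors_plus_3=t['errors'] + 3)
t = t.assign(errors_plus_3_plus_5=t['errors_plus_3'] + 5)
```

drop duplicate user (keep=first):
   errors user
0       4  Vic
2       5  Uma
add column errors_plus_3 = t['errors'] + 3:
   errors user  errors_plus_3
0       4  Vic              7
2       5  Uma              8
add column errors_plus_3_plus_5 = t['errors_plus_3'] + 5:
   errors user  errors_plus_3  errors_plus_3_plus_5
0       4  Vic              7                    12
2       5  Uma              8                    13
sum of column 'errors_plus_3_plus_5' → 25

25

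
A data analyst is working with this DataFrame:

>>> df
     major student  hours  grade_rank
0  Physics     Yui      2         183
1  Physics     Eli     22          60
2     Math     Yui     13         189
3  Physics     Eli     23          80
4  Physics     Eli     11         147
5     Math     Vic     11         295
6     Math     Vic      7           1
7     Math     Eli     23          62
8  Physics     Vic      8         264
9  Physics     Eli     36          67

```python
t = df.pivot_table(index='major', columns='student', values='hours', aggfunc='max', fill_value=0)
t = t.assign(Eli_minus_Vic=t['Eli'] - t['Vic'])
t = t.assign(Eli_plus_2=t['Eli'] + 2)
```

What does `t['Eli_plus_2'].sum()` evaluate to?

pivot: rows=major, cols=student, max(hours):
student  Eli  Vic  Yui
major                 
Math      23   11   13
Physics   36    8    2
add column Eli_minus_Vic = t['Eli'] - t['Vic']:
student  Eli  Vic  Yui  Eli_minus_Vic
major                                
Math      23   11   13             12
Physics   36    8    2             28
add column Eli_plus_2 = t['Eli'] + 2:
student  Eli  Vic  Yui  Eli_minus_Vic  Eli_plus_2
major                                            
Math      23   11   13             12          25
Physics   36    8    2             28          38

63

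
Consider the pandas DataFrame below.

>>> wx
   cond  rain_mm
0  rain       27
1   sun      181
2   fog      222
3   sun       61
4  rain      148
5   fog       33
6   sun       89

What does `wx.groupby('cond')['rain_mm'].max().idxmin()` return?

group by cond, max of rain_mm:
cond
fog     222
rain    148
sun     181
Name: rain_mm, dtype: int64
Taking the label with the smallest value gives rain.

rain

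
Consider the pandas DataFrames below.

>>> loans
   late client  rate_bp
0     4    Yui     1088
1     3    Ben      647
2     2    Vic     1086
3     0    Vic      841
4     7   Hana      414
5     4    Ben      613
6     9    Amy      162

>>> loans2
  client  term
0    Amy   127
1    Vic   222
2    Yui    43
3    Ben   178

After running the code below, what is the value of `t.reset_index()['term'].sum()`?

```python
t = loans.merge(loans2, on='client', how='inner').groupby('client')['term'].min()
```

merge on 'client' (how='inner') → 6 rows:
   late client  rate_bp  term
0     4    Yui     1088    43
1     3    Ben      647   178
2     2    Vic     1086   222
3     0    Vic      841   222
4     4    Ben      613   178
5     9    Amy      162   127
group by client, min of term:
client
Amy    127
Ben    178
Vic    222
Yui     43
Name: term, dtype: int64
reset_index():
  client  term
0    Amy   127
1    Ben   178
2    Vic   222
3    Yui    43
sum of column 'term' → 570

570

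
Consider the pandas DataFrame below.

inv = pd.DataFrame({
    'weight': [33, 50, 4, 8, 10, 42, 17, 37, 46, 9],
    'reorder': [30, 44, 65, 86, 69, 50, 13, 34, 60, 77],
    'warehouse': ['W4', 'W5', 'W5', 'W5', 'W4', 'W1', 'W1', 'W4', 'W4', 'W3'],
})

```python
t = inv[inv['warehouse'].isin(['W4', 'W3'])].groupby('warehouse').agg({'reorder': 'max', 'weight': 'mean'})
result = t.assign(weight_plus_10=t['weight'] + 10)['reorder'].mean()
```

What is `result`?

73.0

filter rows where warehouse in ['W4', 'W3']:
   weight  reorder warehouse
0      33       30        W4
4      10       69        W4
7      37       34        W4
8      46       60        W4
9       9       77        W3
group by warehouse: max(reorder), mean(weight):
           reorder  weight
warehouse                 
W3              77     9.0
W4              69    31.5
add column weight_plus_10 = t['weight'] + 10:
           reorder  weight  weight_plus_10
warehouse                                 
W3              77     9.0            19.0
W4              69    31.5            41.5
Hence 73.0.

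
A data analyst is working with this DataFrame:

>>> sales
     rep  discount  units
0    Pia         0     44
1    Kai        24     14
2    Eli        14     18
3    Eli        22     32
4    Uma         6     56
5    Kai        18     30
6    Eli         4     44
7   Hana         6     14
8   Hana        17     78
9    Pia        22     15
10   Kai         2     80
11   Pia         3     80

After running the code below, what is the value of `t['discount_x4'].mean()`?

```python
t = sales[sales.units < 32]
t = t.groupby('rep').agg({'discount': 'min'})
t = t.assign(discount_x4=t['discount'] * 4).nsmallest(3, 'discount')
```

filter rows where units < 32:
    rep  discount  units
1   Kai        24     14
2   Eli        14     18
5   Kai        18     30
7  Hana         6     14
9   Pia        22     15
group by rep, min of discount:
      discount
rep           
Eli         14
Hana         6
Kai         18
Pia         22
add column discount_x4 = t['discount'] * 4:
      discount  discount_x4
rep                        
Eli         14           56
Hana         6           24
Kai         18           72
Pia         22           88
take 3 rows with smallest discount:
      discount  discount_x4
rep                        
Hana         6           24
Eli         14           56
Kai         18           72
Taking the mean of column 'discount_x4' gives 50.6666666667.

50.6666666667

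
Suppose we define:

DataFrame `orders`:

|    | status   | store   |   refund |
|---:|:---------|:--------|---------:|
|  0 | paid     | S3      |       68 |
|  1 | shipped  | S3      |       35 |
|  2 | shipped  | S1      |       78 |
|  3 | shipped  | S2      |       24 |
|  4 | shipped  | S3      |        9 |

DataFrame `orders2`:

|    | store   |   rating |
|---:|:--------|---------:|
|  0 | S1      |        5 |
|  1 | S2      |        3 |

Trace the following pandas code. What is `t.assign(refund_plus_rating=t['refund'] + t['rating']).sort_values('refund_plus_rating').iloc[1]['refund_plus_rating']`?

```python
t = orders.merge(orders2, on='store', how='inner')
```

83

merge on 'store' (how='inner') → 2 rows:
    status store  refund  rating
0  shipped    S1      78       5
1  shipped    S2      24       3
add column refund_plus_rating = t['refund'] + t['rating']:
    status store  refund  rating  refund_plus_rating
0  shipped    S1      78       5                  83
1  shipped    S2      24       3                  27
sort by refund_plus_rating:
    status store  refund  rating  refund_plus_rating
1  shipped    S2      24       3                  27
0  shipped    S1      78       5                  83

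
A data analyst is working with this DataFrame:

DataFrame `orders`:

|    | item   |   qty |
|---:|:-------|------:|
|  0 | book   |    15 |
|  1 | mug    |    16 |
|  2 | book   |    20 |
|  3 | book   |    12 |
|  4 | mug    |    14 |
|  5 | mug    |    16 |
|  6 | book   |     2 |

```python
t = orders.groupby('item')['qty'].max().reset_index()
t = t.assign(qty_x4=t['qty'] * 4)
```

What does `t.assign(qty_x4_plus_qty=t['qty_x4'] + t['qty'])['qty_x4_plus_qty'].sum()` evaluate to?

group by item, max of qty:
item
book    20
mug     16
Name: qty, dtype: int64
reset_index():
   item  qty
0  book   20
1   mug   16
add column qty_x4 = t['qty'] * 4:
   item  qty  qty_x4
0  book   20      80
1   mug   16      64
add column qty_x4_plus_qty = t['qty_x4'] + t['qty']:
   item  qty  qty_x4  qty_x4_plus_qty
0  book   20      80              100
1   mug   16      64               80

180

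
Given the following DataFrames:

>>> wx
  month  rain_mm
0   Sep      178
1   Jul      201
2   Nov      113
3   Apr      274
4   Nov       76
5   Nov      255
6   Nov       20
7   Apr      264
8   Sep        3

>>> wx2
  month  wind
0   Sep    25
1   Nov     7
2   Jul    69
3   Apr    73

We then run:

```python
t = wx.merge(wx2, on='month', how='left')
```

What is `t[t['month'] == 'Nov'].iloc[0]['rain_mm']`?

merge on 'month' (how='left') → 9 rows:
  month  rain_mm  wind
0   Sep      178    25
1   Jul      201    69
2   Nov      113     7
3   Apr      274    73
4   Nov       76     7
5   Nov      255     7
6   Nov       20     7
7   Apr      264    73
8   Sep        3    25
filter rows where month == 'Nov':
  month  rain_mm  wind
2   Nov      113     7
4   Nov       76     7
5   Nov      255     7
6   Nov       20     7

113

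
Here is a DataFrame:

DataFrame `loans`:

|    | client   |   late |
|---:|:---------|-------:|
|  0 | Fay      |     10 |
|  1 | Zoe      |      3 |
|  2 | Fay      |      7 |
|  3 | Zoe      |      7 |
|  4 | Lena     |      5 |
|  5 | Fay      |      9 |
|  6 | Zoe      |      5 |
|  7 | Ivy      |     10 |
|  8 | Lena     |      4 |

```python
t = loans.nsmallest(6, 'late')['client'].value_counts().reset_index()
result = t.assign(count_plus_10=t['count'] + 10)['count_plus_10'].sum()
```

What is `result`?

36

take 6 rows with smallest late:
  client  late
1    Zoe     3
8   Lena     4
4   Lena     5
6    Zoe     5
2    Fay     7
3    Zoe     7
value_counts of client:
client
Zoe     3
Lena    2
Fay     1
Name: count, dtype: int64
reset_index():
  client  count
0    Zoe      3
1   Lena      2
2    Fay      1
add column count_plus_10 = t['count'] + 10:
  client  count  count_plus_10
0    Zoe      3             13
1   Lena      2             12
2    Fay      1             11
sum of column 'count_plus_10' → 36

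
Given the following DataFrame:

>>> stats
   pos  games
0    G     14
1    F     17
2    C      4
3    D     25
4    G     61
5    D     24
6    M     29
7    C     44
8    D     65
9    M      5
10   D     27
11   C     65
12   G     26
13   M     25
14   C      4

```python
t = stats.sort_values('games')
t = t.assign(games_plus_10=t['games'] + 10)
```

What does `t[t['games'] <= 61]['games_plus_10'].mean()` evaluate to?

sort by games:
   pos  games
2    C      4
14   C      4
9    M      5
0    G     14
1    F     17
5    D     24
3    D     25
13   M     25
12   G     26
10   D     27
6    M     29
7    C     44
4    G     61
8    D     65
11   C     65
add column games_plus_10 = t['games'] + 10:
   pos  games  games_plus_10
2    C      4             14
14   C      4             14
9    M      5             15
0    G     14             24
1    F     17             27
5    D     24             34
3    D     25             35
13   M     25             35
12   G     26             36
10   D     27             37
6    M     29             39
7    C     44             54
4    G     61             71
8    D     65             75
11   C     65             75
filter rows where games <= 61:
   pos  games  games_plus_10
2    C      4             14
14   C      4             14
9    M      5             15
0    G     14             24
1    F     17             27
5    D     24             34
3    D     25             35
13   M     25             35
12   G     26             36
10   D     27             37
6    M     29             39
7    C     44             54
4    G     61             71
Then the mean of column 'games_plus_10': 33.4615384615

33.4615384615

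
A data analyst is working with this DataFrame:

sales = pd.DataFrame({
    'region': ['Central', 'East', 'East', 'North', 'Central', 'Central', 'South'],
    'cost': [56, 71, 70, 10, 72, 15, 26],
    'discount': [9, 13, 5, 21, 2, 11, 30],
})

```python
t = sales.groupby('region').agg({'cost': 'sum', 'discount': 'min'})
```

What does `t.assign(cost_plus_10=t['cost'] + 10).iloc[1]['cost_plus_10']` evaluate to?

151

group by region: sum(cost), min(discount):
         cost  discount
region                 
Central   143         2
East      141         5
North      10        21
South      26        30
add column cost_plus_10 = t['cost'] + 10:
         cost  discount  cost_plus_10
region                               
Central   143         2           153
East      141         5           151
North      10        21            20
South      26        30            36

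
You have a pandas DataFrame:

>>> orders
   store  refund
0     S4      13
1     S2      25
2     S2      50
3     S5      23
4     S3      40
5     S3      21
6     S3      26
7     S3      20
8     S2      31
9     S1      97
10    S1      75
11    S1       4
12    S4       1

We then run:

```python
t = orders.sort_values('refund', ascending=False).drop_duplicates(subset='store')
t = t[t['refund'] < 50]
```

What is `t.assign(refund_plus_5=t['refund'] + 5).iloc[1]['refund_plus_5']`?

sort by refund descending:
   store  refund
9     S1      97
10    S1      75
2     S2      50
4     S3      40
8     S2      31
6     S3      26
1     S2      25
3     S5      23
5     S3      21
7     S3      20
0     S4      13
11    S1       4
12    S4       1
drop duplicate store (keep=first):
  store  refund
9    S1      97
2    S2      50
4    S3      40
3    S5      23
0    S4      13
filter rows where refund < 50:
  store  refund
4    S3      40
3    S5      23
0    S4      13
add column refund_plus_5 = t['refund'] + 5:
  store  refund  refund_plus_5
4    S3      40             45
3    S5      23             28
0    S4      13             18
Reading off the value at position 1, column 'refund_plus_5', we get 28.

28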